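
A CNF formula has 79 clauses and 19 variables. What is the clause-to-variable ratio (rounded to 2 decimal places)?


Clause-to-variable ratio = clauses / variables.
79 / 19 = 4.16.

4.16


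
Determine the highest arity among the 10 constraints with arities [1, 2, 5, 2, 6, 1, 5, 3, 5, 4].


The arities are: 1, 2, 5, 2, 6, 1, 5, 3, 5, 4.
Scan for the maximum value.
Maximum arity = 6.

6


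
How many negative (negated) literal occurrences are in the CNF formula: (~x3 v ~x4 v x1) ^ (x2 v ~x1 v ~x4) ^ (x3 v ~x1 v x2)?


Scan each clause for negated literals.
Clause 1: 2 negative; Clause 2: 2 negative; Clause 3: 1 negative.
Total negative literal occurrences = 5.

5


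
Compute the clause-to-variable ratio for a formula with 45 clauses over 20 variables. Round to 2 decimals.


Clause-to-variable ratio = clauses / variables.
45 / 20 = 2.25.

2.25


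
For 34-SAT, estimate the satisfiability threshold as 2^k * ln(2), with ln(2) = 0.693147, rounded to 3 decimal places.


Using the asymptotic formula: threshold ~ 2^k * ln(2).
2^34 = 17179869184.
17179869184 * 0.693147 = 11908174785.282.

11908174785.282


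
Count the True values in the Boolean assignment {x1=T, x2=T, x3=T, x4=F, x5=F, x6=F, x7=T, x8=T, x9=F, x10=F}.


The weight is the number of variables assigned True.
True variables: x1, x2, x3, x7, x8.
Weight = 5.

5


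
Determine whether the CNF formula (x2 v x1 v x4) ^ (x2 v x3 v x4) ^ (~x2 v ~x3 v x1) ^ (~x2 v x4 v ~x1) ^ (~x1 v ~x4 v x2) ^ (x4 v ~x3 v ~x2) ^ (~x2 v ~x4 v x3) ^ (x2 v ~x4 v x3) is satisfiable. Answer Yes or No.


Check all 16 possible truth assignments.
Number of satisfying assignments found: 4.
The formula is satisfiable.

Yes


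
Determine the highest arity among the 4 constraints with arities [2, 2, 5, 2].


The arities are: 2, 2, 5, 2.
Scan for the maximum value.
Maximum arity = 5.

5


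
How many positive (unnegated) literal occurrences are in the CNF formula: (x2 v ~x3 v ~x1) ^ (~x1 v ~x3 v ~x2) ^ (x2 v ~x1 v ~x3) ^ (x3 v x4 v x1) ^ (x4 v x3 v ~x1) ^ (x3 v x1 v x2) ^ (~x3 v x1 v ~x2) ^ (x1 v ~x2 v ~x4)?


Scan each clause for unnegated literals.
Clause 1: 1 positive; Clause 2: 0 positive; Clause 3: 1 positive; Clause 4: 3 positive; Clause 5: 2 positive; Clause 6: 3 positive; Clause 7: 1 positive; Clause 8: 1 positive.
Total positive literal occurrences = 12.

12


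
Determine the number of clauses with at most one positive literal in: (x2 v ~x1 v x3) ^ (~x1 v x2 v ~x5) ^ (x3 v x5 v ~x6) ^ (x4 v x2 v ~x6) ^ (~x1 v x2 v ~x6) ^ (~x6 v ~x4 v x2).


A Horn clause has at most one positive literal.
Clause 1: 2 positive lit(s) -> not Horn
Clause 2: 1 positive lit(s) -> Horn
Clause 3: 2 positive lit(s) -> not Horn
Clause 4: 2 positive lit(s) -> not Horn
Clause 5: 1 positive lit(s) -> Horn
Clause 6: 1 positive lit(s) -> Horn
Total Horn clauses = 3.

3


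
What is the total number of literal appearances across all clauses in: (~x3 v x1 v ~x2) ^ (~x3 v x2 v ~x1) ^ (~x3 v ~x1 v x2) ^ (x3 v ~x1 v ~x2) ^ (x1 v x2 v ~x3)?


Clause lengths: 3, 3, 3, 3, 3.
Sum = 3 + 3 + 3 + 3 + 3 = 15.

15


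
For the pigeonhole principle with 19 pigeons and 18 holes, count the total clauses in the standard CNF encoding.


The PHP encoding has two parts:
1) At-least-one-hole clauses: 19 (one per pigeon, each with 18 literals).
2) At-most-one-pigeon-per-hole clauses: 18 holes * C(19,2) = 18 * 171 = 3078.
Total clauses = 19 + 3078 = 3097.

3097


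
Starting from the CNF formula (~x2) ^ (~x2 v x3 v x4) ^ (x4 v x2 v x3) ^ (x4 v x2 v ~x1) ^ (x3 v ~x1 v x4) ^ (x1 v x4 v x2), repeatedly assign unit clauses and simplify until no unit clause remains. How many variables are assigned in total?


Unit propagation repeatedly assigns the literal in any unit clause, then simplifies.
Assignments in order: x2 = F.
No further unit clauses remain.
Total variables assigned = 1.

1


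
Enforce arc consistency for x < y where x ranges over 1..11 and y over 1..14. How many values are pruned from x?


For the constraint x < y, x needs a supporting value in y's domain.
x can be at most 13 (one less than y's maximum).
Valid x values from domain: 11 out of 11.
Pruned = 11 - 11 = 0.

0


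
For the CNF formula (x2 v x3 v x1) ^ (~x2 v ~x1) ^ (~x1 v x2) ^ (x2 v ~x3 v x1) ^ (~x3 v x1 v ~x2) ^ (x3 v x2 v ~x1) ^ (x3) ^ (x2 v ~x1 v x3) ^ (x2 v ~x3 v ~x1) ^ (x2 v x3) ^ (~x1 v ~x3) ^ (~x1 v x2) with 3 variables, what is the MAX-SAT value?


Enumerate all 8 truth assignments.
For each, count how many of the 12 clauses are satisfied.
The formula is not fully satisfiable, so the maximum is below 12.
Maximum simultaneously satisfiable clauses = 11.

11


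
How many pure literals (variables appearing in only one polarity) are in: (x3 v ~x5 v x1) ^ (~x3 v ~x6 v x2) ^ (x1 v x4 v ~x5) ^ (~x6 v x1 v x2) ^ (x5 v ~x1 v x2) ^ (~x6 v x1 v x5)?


A pure literal appears in only one polarity across all clauses.
Pure literals: x2 (positive only), x4 (positive only), x6 (negative only).
Count = 3.

3


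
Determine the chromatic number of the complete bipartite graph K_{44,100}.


K_{44,100} is bipartite by definition: the two parts are independent sets, with every edge crossing between them.
Color all vertices in one part with color 1 and all vertices in the other part with color 2.
Since the graph has at least one edge, one color does not suffice.
Chromatic number = 2.

2


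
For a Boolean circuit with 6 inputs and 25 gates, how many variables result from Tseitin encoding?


The Tseitin transformation introduces one auxiliary variable per gate.
Total variables = inputs + gates = 6 + 25 = 31.

31


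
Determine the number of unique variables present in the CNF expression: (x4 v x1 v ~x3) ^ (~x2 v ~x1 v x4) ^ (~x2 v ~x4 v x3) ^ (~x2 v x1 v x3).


Identify each distinct variable in the formula.
Variables found: x1, x2, x3, x4.
Total distinct variables = 4.

4


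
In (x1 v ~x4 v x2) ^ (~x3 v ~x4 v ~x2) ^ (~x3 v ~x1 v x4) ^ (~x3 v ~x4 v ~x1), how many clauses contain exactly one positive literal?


A definite clause has exactly one positive literal.
Clause 1: 2 positive -> not definite
Clause 2: 0 positive -> not definite
Clause 3: 1 positive -> definite
Clause 4: 0 positive -> not definite
Definite clause count = 1.

1


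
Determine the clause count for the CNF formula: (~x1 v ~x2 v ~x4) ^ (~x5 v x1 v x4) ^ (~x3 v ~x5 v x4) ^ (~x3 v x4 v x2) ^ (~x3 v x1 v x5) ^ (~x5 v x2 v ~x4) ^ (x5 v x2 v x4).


Each group enclosed in parentheses joined by ^ is one clause.
Counting the conjuncts: 7 clauses.

7


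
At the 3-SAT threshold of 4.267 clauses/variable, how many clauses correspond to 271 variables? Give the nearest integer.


The 3-SAT phase transition occurs at approximately 4.267 clauses per variable.
m = 4.267 * 271 = 1156.357.
Rounded to nearest integer: 1156.

1156


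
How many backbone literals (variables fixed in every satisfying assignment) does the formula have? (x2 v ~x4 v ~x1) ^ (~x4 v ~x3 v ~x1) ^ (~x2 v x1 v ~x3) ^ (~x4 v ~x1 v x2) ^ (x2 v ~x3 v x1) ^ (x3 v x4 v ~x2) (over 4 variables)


Find all satisfying assignments: 7 model(s).
Check which variables have the same value in every model.
No variable is fixed across all models.
Backbone size = 0.

0


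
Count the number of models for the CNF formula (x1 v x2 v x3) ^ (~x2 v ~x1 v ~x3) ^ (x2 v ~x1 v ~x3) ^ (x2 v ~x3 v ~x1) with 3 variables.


Enumerate all 8 truth assignments over 3 variables.
Test each against every clause.
Satisfying assignments found: 5.

5


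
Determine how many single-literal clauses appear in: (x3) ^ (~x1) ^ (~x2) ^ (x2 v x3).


A unit clause contains exactly one literal.
Unit clauses found: (x3), (~x1), (~x2).
Count = 3.

3


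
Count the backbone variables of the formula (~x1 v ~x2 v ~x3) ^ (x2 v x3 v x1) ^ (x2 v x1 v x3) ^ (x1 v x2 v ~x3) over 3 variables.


Find all satisfying assignments: 5 model(s).
Check which variables have the same value in every model.
No variable is fixed across all models.
Backbone size = 0.

0


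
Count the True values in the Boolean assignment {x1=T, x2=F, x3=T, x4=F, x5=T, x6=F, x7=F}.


The weight is the number of variables assigned True.
True variables: x1, x3, x5.
Weight = 3.

3


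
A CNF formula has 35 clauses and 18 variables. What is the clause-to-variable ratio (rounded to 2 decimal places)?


Clause-to-variable ratio = clauses / variables.
35 / 18 = 1.94.

1.94


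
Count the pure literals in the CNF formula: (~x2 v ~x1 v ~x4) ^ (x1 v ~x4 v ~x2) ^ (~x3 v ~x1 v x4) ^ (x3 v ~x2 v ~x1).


A pure literal appears in only one polarity across all clauses.
Pure literals: x2 (negative only).
Count = 1.

1


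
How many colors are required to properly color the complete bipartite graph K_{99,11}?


K_{99,11} is bipartite by definition: the two parts are independent sets, with every edge crossing between them.
Color all vertices in one part with color 1 and all vertices in the other part with color 2.
Since the graph has at least one edge, one color does not suffice.
Chromatic number = 2.

2


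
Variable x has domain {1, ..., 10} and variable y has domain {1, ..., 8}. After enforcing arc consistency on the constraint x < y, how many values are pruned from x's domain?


For the constraint x < y, x needs a supporting value in y's domain.
x can be at most 7 (one less than y's maximum).
Valid x values from domain: 7 out of 10.
Pruned = 10 - 7 = 3.

3


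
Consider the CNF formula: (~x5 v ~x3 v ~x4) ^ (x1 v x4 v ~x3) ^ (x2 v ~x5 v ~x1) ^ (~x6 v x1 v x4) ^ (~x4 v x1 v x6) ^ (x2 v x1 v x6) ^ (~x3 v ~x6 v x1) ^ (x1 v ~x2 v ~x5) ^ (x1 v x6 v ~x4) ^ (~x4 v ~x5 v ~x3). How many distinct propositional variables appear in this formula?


Identify each distinct variable in the formula.
Variables found: x1, x2, x3, x4, x5, x6.
Total distinct variables = 6.

6


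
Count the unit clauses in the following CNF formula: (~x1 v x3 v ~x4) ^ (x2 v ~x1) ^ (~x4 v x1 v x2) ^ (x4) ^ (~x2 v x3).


A unit clause contains exactly one literal.
Unit clauses found: (x4).
Count = 1.

1


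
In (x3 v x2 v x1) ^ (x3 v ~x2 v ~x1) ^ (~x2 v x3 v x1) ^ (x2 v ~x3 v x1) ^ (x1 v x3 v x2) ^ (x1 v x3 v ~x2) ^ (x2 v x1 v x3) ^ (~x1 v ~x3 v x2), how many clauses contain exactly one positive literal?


A definite clause has exactly one positive literal.
Clause 1: 3 positive -> not definite
Clause 2: 1 positive -> definite
Clause 3: 2 positive -> not definite
Clause 4: 2 positive -> not definite
Clause 5: 3 positive -> not definite
Clause 6: 2 positive -> not definite
Clause 7: 3 positive -> not definite
Clause 8: 1 positive -> definite
Definite clause count = 2.

2


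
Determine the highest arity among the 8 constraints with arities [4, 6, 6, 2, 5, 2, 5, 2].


The arities are: 4, 6, 6, 2, 5, 2, 5, 2.
Scan for the maximum value.
Maximum arity = 6.

6


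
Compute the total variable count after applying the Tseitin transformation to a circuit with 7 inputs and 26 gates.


The Tseitin transformation introduces one auxiliary variable per gate.
Total variables = inputs + gates = 7 + 26 = 33.

33


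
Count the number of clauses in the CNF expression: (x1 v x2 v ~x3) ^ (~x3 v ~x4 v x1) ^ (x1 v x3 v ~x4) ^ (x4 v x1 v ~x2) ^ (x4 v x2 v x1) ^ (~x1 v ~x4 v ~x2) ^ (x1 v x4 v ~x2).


Each group enclosed in parentheses joined by ^ is one clause.
Counting the conjuncts: 7 clauses.

7


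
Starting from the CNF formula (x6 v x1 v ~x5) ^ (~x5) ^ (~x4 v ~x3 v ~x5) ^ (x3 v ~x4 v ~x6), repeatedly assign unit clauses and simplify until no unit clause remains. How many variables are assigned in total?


Unit propagation repeatedly assigns the literal in any unit clause, then simplifies.
Assignments in order: x5 = F.
No further unit clauses remain.
Total variables assigned = 1.

1


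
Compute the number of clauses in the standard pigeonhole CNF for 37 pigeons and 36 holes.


The PHP encoding has two parts:
1) At-least-one-hole clauses: 37 (one per pigeon, each with 36 literals).
2) At-most-one-pigeon-per-hole clauses: 36 holes * C(37,2) = 36 * 666 = 23976.
Total clauses = 37 + 23976 = 24013.

24013


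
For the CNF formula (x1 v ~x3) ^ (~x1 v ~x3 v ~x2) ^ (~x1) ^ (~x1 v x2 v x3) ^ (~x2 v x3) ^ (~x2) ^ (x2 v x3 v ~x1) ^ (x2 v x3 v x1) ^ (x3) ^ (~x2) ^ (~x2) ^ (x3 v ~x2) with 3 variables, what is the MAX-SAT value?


Enumerate all 8 truth assignments.
For each, count how many of the 12 clauses are satisfied.
The formula is not fully satisfiable, so the maximum is below 12.
Maximum simultaneously satisfiable clauses = 11.

11


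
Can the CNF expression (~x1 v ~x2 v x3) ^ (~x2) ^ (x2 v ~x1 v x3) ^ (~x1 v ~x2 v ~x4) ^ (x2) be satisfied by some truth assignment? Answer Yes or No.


Check all 16 possible truth assignments.
Number of satisfying assignments found: 0.
The formula is unsatisfiable.

No


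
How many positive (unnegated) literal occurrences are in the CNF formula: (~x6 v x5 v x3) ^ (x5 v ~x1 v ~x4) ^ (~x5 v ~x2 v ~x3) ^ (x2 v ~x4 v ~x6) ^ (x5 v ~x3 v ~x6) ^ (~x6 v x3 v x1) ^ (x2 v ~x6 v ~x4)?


Scan each clause for unnegated literals.
Clause 1: 2 positive; Clause 2: 1 positive; Clause 3: 0 positive; Clause 4: 1 positive; Clause 5: 1 positive; Clause 6: 2 positive; Clause 7: 1 positive.
Total positive literal occurrences = 8.

8


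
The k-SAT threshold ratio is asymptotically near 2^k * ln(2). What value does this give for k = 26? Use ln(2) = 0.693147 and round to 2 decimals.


Using the asymptotic formula: threshold ~ 2^k * ln(2).
2^26 = 67108864.
67108864 * 0.693147 = 46516307.76.

46516307.76


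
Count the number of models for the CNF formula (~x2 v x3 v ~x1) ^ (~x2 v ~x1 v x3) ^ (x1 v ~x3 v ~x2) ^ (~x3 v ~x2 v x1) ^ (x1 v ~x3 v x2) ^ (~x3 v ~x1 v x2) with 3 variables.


Enumerate all 8 truth assignments over 3 variables.
Test each against every clause.
Satisfying assignments found: 4.

4


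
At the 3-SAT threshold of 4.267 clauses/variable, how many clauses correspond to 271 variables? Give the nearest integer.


The 3-SAT phase transition occurs at approximately 4.267 clauses per variable.
m = 4.267 * 271 = 1156.357.
Rounded to nearest integer: 1156.

1156


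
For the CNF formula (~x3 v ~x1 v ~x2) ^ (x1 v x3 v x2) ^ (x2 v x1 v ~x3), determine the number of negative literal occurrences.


Scan each clause for negated literals.
Clause 1: 3 negative; Clause 2: 0 negative; Clause 3: 1 negative.
Total negative literal occurrences = 4.

4


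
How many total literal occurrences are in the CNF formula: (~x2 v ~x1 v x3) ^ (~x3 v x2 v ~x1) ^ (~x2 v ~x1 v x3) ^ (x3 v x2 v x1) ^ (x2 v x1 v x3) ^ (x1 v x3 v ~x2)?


Clause lengths: 3, 3, 3, 3, 3, 3.
Sum = 3 + 3 + 3 + 3 + 3 + 3 = 18.

18


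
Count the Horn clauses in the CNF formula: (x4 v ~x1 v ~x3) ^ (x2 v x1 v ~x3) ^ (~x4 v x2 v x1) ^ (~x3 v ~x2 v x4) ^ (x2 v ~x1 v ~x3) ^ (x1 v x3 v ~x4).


A Horn clause has at most one positive literal.
Clause 1: 1 positive lit(s) -> Horn
Clause 2: 2 positive lit(s) -> not Horn
Clause 3: 2 positive lit(s) -> not Horn
Clause 4: 1 positive lit(s) -> Horn
Clause 5: 1 positive lit(s) -> Horn
Clause 6: 2 positive lit(s) -> not Horn
Total Horn clauses = 3.

3


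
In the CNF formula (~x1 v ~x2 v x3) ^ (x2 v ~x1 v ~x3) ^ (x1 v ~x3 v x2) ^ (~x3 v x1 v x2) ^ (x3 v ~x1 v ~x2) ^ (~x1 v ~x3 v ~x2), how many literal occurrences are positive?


Scan each clause for unnegated literals.
Clause 1: 1 positive; Clause 2: 1 positive; Clause 3: 2 positive; Clause 4: 2 positive; Clause 5: 1 positive; Clause 6: 0 positive.
Total positive literal occurrences = 7.

7


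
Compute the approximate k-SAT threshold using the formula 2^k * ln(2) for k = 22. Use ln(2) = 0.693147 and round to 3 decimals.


Using the asymptotic formula: threshold ~ 2^k * ln(2).
2^22 = 4194304.
4194304 * 0.693147 = 2907269.235.

2907269.235


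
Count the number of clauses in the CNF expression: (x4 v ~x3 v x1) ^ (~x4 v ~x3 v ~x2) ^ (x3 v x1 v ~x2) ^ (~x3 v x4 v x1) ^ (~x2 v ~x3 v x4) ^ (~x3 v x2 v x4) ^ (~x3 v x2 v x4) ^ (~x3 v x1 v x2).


Each group enclosed in parentheses joined by ^ is one clause.
Counting the conjuncts: 8 clauses.

8


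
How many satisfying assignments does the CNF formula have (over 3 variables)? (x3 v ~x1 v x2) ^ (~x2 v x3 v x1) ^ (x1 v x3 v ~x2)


Enumerate all 8 truth assignments over 3 variables.
Test each against every clause.
Satisfying assignments found: 6.

6


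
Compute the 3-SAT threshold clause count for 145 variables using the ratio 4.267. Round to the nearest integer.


The 3-SAT phase transition occurs at approximately 4.267 clauses per variable.
m = 4.267 * 145 = 618.715.
Rounded to nearest integer: 619.

619


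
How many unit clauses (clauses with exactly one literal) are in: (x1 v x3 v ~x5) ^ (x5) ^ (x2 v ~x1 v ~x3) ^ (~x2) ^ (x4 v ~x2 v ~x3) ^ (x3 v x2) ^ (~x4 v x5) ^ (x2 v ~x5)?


A unit clause contains exactly one literal.
Unit clauses found: (x5), (~x2).
Count = 2.

2


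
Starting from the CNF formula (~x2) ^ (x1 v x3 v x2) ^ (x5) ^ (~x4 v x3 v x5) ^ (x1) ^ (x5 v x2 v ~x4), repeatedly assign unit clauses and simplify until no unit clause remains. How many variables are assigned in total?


Unit propagation repeatedly assigns the literal in any unit clause, then simplifies.
Assignments in order: x2 = F, x5 = T, x1 = T.
No further unit clauses remain.
Total variables assigned = 3.

3


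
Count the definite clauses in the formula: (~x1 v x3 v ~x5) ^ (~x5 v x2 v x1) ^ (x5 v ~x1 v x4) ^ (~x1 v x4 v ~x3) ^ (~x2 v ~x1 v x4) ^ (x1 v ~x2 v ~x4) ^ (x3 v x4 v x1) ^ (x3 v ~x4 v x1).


A definite clause has exactly one positive literal.
Clause 1: 1 positive -> definite
Clause 2: 2 positive -> not definite
Clause 3: 2 positive -> not definite
Clause 4: 1 positive -> definite
Clause 5: 1 positive -> definite
Clause 6: 1 positive -> definite
Clause 7: 3 positive -> not definite
Clause 8: 2 positive -> not definite
Definite clause count = 4.

4


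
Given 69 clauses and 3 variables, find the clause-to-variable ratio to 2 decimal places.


Clause-to-variable ratio = clauses / variables.
69 / 3 = 23.0.

23.0


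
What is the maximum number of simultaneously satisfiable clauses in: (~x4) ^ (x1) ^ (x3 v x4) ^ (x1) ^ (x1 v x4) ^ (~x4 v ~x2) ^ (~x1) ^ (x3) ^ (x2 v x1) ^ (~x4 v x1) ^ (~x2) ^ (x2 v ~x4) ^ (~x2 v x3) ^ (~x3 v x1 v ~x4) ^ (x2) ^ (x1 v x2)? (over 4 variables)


Enumerate all 16 truth assignments.
For each, count how many of the 16 clauses are satisfied.
The formula is not fully satisfiable, so the maximum is below 16.
Maximum simultaneously satisfiable clauses = 14.

14


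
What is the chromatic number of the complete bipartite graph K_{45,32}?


K_{45,32} is bipartite by definition: the two parts are independent sets, with every edge crossing between them.
Color all vertices in one part with color 1 and all vertices in the other part with color 2.
Since the graph has at least one edge, one color does not suffice.
Chromatic number = 2.

2


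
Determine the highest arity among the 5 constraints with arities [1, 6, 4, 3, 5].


The arities are: 1, 6, 4, 3, 5.
Scan for the maximum value.
Maximum arity = 6.

6


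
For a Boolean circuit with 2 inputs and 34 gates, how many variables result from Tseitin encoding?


The Tseitin transformation introduces one auxiliary variable per gate.
Total variables = inputs + gates = 2 + 34 = 36.

36


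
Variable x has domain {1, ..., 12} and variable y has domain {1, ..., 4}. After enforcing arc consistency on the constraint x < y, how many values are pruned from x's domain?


For the constraint x < y, x needs a supporting value in y's domain.
x can be at most 3 (one less than y's maximum).
Valid x values from domain: 3 out of 12.
Pruned = 12 - 3 = 9.

9


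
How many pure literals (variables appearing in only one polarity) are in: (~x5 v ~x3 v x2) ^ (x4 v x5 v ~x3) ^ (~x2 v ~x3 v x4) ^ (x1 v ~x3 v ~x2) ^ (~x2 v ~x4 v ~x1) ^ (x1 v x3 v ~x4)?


A pure literal appears in only one polarity across all clauses.
No pure literals found.
Count = 0.

0


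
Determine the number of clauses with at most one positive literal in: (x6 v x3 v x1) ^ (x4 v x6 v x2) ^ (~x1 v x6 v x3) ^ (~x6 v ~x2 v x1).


A Horn clause has at most one positive literal.
Clause 1: 3 positive lit(s) -> not Horn
Clause 2: 3 positive lit(s) -> not Horn
Clause 3: 2 positive lit(s) -> not Horn
Clause 4: 1 positive lit(s) -> Horn
Total Horn clauses = 1.

1


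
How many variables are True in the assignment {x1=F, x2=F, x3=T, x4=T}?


The weight is the number of variables assigned True.
True variables: x3, x4.
Weight = 2.

2


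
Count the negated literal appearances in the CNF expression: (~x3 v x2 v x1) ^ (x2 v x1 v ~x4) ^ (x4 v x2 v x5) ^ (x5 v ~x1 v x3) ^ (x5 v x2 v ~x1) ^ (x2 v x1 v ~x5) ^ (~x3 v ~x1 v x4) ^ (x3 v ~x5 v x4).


Scan each clause for negated literals.
Clause 1: 1 negative; Clause 2: 1 negative; Clause 3: 0 negative; Clause 4: 1 negative; Clause 5: 1 negative; Clause 6: 1 negative; Clause 7: 2 negative; Clause 8: 1 negative.
Total negative literal occurrences = 8.

8


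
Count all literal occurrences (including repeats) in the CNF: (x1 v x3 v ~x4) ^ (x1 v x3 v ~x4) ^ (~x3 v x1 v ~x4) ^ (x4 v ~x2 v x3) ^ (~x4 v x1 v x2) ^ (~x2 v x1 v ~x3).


Clause lengths: 3, 3, 3, 3, 3, 3.
Sum = 3 + 3 + 3 + 3 + 3 + 3 = 18.

18


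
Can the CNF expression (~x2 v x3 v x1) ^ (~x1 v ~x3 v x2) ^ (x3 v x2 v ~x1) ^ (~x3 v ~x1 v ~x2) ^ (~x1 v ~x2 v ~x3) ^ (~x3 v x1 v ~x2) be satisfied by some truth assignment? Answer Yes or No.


Check all 8 possible truth assignments.
Number of satisfying assignments found: 3.
The formula is satisfiable.

Yes


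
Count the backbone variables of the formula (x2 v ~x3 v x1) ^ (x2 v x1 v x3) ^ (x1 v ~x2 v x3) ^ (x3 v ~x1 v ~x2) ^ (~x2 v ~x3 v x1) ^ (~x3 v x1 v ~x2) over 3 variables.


Find all satisfying assignments: 3 model(s).
Check which variables have the same value in every model.
Fixed variables: x1=T.
Backbone size = 1.

1


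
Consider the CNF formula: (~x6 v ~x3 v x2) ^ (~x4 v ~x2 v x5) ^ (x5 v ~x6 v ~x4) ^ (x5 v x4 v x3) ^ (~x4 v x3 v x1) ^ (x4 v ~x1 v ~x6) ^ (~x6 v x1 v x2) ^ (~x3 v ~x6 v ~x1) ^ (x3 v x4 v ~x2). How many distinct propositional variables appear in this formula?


Identify each distinct variable in the formula.
Variables found: x1, x2, x3, x4, x5, x6.
Total distinct variables = 6.

6


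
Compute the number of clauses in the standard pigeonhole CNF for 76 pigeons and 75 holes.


The PHP encoding has two parts:
1) At-least-one-hole clauses: 76 (one per pigeon, each with 75 literals).
2) At-most-one-pigeon-per-hole clauses: 75 holes * C(76,2) = 75 * 2850 = 213750.
Total clauses = 76 + 213750 = 213826.

213826


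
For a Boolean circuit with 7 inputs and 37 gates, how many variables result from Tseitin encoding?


The Tseitin transformation introduces one auxiliary variable per gate.
Total variables = inputs + gates = 7 + 37 = 44.

44


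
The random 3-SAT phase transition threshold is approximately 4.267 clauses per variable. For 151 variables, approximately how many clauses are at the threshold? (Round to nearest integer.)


The 3-SAT phase transition occurs at approximately 4.267 clauses per variable.
m = 4.267 * 151 = 644.317.
Rounded to nearest integer: 644.

644


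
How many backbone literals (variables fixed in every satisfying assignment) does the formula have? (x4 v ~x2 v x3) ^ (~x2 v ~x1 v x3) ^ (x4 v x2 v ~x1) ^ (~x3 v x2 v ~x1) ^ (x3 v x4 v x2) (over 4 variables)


Find all satisfying assignments: 9 model(s).
Check which variables have the same value in every model.
No variable is fixed across all models.
Backbone size = 0.

0


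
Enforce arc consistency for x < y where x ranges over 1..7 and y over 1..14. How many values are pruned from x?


For the constraint x < y, x needs a supporting value in y's domain.
x can be at most 13 (one less than y's maximum).
Valid x values from domain: 7 out of 7.
Pruned = 7 - 7 = 0.

0


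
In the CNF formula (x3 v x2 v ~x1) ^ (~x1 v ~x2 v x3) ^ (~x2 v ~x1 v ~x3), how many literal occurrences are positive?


Scan each clause for unnegated literals.
Clause 1: 2 positive; Clause 2: 1 positive; Clause 3: 0 positive.
Total positive literal occurrences = 3.

3


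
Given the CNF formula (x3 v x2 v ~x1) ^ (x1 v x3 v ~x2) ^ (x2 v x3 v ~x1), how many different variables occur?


Identify each distinct variable in the formula.
Variables found: x1, x2, x3.
Total distinct variables = 3.

3


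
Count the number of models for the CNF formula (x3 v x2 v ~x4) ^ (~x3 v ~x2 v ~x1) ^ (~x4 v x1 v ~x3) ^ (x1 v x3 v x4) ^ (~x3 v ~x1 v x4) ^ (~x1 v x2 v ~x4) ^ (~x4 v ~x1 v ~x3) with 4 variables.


Enumerate all 16 truth assignments over 4 variables.
Test each against every clause.
Satisfying assignments found: 6.

6


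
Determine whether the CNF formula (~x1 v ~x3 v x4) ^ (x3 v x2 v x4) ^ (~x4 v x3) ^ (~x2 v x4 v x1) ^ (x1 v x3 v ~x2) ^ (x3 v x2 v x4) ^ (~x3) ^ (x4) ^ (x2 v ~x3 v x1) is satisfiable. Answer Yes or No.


Check all 16 possible truth assignments.
Number of satisfying assignments found: 0.
The formula is unsatisfiable.

No


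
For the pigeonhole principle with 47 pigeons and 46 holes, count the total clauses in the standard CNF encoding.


The PHP encoding has two parts:
1) At-least-one-hole clauses: 47 (one per pigeon, each with 46 literals).
2) At-most-one-pigeon-per-hole clauses: 46 holes * C(47,2) = 46 * 1081 = 49726.
Total clauses = 47 + 49726 = 49773.

49773


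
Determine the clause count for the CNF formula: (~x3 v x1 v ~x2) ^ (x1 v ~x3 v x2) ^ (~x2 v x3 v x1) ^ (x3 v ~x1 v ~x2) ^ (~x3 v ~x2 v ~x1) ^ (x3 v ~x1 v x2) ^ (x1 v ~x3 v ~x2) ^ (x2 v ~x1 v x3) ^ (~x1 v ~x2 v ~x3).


Each group enclosed in parentheses joined by ^ is one clause.
Counting the conjuncts: 9 clauses.

9


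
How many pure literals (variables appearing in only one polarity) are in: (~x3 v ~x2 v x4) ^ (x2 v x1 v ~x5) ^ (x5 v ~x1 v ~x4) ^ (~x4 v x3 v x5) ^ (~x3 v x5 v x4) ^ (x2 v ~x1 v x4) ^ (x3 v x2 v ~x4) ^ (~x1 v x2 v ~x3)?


A pure literal appears in only one polarity across all clauses.
No pure literals found.
Count = 0.

0


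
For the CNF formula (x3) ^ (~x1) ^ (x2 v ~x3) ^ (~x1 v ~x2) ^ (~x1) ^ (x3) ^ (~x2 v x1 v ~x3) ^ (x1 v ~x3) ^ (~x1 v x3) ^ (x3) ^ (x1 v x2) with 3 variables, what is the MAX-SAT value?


Enumerate all 8 truth assignments.
For each, count how many of the 11 clauses are satisfied.
The formula is not fully satisfiable, so the maximum is below 11.
Maximum simultaneously satisfiable clauses = 9.

9


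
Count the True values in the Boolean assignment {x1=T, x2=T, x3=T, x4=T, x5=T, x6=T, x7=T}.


The weight is the number of variables assigned True.
True variables: x1, x2, x3, x4, x5, x6, x7.
Weight = 7.

7


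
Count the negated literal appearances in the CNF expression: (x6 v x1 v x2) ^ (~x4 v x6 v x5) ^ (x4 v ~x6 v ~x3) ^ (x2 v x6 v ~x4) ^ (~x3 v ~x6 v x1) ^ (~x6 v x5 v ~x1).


Scan each clause for negated literals.
Clause 1: 0 negative; Clause 2: 1 negative; Clause 3: 2 negative; Clause 4: 1 negative; Clause 5: 2 negative; Clause 6: 2 negative.
Total negative literal occurrences = 8.

8


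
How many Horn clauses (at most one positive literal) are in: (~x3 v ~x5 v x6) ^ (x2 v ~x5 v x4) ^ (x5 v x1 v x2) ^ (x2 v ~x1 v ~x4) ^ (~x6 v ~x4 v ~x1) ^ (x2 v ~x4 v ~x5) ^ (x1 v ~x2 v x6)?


A Horn clause has at most one positive literal.
Clause 1: 1 positive lit(s) -> Horn
Clause 2: 2 positive lit(s) -> not Horn
Clause 3: 3 positive lit(s) -> not Horn
Clause 4: 1 positive lit(s) -> Horn
Clause 5: 0 positive lit(s) -> Horn
Clause 6: 1 positive lit(s) -> Horn
Clause 7: 2 positive lit(s) -> not Horn
Total Horn clauses = 4.

4


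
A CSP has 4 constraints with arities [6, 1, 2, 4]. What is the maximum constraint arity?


The arities are: 6, 1, 2, 4.
Scan for the maximum value.
Maximum arity = 6.

6


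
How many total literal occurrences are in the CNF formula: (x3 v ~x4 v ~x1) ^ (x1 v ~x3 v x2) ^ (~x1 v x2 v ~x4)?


Clause lengths: 3, 3, 3.
Sum = 3 + 3 + 3 = 9.

9


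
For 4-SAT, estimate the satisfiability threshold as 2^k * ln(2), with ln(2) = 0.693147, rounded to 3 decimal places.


Using the asymptotic formula: threshold ~ 2^k * ln(2).
2^4 = 16.
16 * 0.693147 = 11.09.

11.09


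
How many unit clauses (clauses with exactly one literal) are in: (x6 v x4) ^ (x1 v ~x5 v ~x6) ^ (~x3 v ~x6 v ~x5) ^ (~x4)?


A unit clause contains exactly one literal.
Unit clauses found: (~x4).
Count = 1.

1


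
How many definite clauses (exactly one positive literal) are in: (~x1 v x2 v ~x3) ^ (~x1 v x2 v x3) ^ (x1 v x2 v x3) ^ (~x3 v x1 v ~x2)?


A definite clause has exactly one positive literal.
Clause 1: 1 positive -> definite
Clause 2: 2 positive -> not definite
Clause 3: 3 positive -> not definite
Clause 4: 1 positive -> definite
Definite clause count = 2.

2


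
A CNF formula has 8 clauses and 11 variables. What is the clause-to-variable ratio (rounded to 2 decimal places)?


Clause-to-variable ratio = clauses / variables.
8 / 11 = 0.73.

0.73


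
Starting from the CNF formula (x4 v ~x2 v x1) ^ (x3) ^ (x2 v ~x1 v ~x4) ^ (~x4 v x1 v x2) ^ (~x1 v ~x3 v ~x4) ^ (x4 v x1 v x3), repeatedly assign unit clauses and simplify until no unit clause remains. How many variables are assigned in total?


Unit propagation repeatedly assigns the literal in any unit clause, then simplifies.
Assignments in order: x3 = T.
No further unit clauses remain.
Total variables assigned = 1.

1


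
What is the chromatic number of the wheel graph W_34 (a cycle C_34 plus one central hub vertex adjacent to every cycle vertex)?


W_34 consists of the cycle C_34 together with a hub vertex adjacent to every cycle vertex.
The cycle C_34 needs 2 colors (even cycle -> 2).
The hub is adjacent to every cycle vertex, so it must receive a new color distinct from all of them.
Chromatic number = 2 + 1 = 3.

3


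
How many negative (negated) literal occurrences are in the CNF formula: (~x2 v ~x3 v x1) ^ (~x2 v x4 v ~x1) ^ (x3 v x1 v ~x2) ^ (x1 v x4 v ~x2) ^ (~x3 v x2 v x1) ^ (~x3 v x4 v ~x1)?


Scan each clause for negated literals.
Clause 1: 2 negative; Clause 2: 2 negative; Clause 3: 1 negative; Clause 4: 1 negative; Clause 5: 1 negative; Clause 6: 2 negative.
Total negative literal occurrences = 9.

9


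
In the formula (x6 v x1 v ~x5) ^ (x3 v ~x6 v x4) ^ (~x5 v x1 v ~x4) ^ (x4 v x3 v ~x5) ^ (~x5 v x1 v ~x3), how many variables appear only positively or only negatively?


A pure literal appears in only one polarity across all clauses.
Pure literals: x1 (positive only), x5 (negative only).
Count = 2.

2


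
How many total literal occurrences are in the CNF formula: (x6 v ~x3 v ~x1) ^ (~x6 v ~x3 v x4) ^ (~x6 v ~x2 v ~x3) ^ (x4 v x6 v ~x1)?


Clause lengths: 3, 3, 3, 3.
Sum = 3 + 3 + 3 + 3 = 12.

12


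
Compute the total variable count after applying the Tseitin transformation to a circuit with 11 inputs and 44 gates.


The Tseitin transformation introduces one auxiliary variable per gate.
Total variables = inputs + gates = 11 + 44 = 55.

55


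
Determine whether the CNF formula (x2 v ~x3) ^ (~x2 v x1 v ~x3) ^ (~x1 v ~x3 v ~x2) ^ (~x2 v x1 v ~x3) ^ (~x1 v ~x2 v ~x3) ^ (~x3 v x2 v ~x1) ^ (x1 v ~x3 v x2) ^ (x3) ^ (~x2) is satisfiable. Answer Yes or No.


Check all 8 possible truth assignments.
Number of satisfying assignments found: 0.
The formula is unsatisfiable.

No


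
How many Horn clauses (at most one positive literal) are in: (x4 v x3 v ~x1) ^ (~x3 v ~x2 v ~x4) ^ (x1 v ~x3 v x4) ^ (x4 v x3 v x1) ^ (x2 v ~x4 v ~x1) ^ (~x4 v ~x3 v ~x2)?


A Horn clause has at most one positive literal.
Clause 1: 2 positive lit(s) -> not Horn
Clause 2: 0 positive lit(s) -> Horn
Clause 3: 2 positive lit(s) -> not Horn
Clause 4: 3 positive lit(s) -> not Horn
Clause 5: 1 positive lit(s) -> Horn
Clause 6: 0 positive lit(s) -> Horn
Total Horn clauses = 3.

3


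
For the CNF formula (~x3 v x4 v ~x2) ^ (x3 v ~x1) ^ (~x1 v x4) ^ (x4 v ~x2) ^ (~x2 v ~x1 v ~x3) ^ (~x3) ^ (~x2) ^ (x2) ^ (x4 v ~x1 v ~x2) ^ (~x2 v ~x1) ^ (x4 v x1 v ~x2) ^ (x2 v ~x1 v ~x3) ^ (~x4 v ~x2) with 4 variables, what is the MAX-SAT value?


Enumerate all 16 truth assignments.
For each, count how many of the 13 clauses are satisfied.
The formula is not fully satisfiable, so the maximum is below 13.
Maximum simultaneously satisfiable clauses = 12.

12


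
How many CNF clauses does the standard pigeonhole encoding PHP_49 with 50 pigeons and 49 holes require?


The PHP encoding has two parts:
1) At-least-one-hole clauses: 50 (one per pigeon, each with 49 literals).
2) At-most-one-pigeon-per-hole clauses: 49 holes * C(50,2) = 49 * 1225 = 60025.
Total clauses = 50 + 60025 = 60075.

60075


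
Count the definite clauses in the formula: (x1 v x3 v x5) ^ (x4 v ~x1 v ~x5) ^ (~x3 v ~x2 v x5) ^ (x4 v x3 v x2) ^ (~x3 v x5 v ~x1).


A definite clause has exactly one positive literal.
Clause 1: 3 positive -> not definite
Clause 2: 1 positive -> definite
Clause 3: 1 positive -> definite
Clause 4: 3 positive -> not definite
Clause 5: 1 positive -> definite
Definite clause count = 3.

3


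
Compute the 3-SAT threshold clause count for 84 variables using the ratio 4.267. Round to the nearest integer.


The 3-SAT phase transition occurs at approximately 4.267 clauses per variable.
m = 4.267 * 84 = 358.428.
Rounded to nearest integer: 358.

358


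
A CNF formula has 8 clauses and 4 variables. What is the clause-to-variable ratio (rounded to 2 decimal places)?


Clause-to-variable ratio = clauses / variables.
8 / 4 = 2.0.

2.0


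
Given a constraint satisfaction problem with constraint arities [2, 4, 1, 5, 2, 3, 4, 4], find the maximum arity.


The arities are: 2, 4, 1, 5, 2, 3, 4, 4.
Scan for the maximum value.
Maximum arity = 5.

5


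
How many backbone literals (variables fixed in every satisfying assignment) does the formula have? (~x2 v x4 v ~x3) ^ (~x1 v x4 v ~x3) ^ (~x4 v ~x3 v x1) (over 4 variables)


Find all satisfying assignments: 11 model(s).
Check which variables have the same value in every model.
No variable is fixed across all models.
Backbone size = 0.

0


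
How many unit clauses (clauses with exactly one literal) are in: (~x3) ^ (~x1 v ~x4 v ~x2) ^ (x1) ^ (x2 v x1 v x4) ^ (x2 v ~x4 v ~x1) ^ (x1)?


A unit clause contains exactly one literal.
Unit clauses found: (~x3), (x1), (x1).
Count = 3.

3


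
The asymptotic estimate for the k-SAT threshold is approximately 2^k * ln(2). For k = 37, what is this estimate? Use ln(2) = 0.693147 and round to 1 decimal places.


Using the asymptotic formula: threshold ~ 2^k * ln(2).
2^37 = 137438953472.
137438953472 * 0.693147 = 95265398282.3.

95265398282.3


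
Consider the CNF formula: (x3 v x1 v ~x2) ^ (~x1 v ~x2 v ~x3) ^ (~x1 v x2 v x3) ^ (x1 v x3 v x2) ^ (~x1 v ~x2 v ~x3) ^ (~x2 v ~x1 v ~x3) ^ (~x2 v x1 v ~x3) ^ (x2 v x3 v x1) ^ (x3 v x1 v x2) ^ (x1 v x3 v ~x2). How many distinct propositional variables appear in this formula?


Identify each distinct variable in the formula.
Variables found: x1, x2, x3.
Total distinct variables = 3.

3


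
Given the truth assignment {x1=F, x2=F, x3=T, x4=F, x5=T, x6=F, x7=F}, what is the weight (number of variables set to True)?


The weight is the number of variables assigned True.
True variables: x3, x5.
Weight = 2.

2


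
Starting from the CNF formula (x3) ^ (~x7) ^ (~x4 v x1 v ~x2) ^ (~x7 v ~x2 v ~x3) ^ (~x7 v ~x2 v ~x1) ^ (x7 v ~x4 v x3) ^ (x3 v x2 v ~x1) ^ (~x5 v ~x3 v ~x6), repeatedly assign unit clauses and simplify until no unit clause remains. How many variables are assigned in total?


Unit propagation repeatedly assigns the literal in any unit clause, then simplifies.
Assignments in order: x3 = T, x7 = F.
No further unit clauses remain.
Total variables assigned = 2.

2


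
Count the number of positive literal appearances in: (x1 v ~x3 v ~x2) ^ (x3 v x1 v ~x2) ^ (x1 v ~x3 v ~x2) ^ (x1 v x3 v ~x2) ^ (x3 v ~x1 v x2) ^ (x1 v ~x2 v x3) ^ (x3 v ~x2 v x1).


Scan each clause for unnegated literals.
Clause 1: 1 positive; Clause 2: 2 positive; Clause 3: 1 positive; Clause 4: 2 positive; Clause 5: 2 positive; Clause 6: 2 positive; Clause 7: 2 positive.
Total positive literal occurrences = 12.

12


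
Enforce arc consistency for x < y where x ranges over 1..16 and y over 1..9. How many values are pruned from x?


For the constraint x < y, x needs a supporting value in y's domain.
x can be at most 8 (one less than y's maximum).
Valid x values from domain: 8 out of 16.
Pruned = 16 - 8 = 8.

8


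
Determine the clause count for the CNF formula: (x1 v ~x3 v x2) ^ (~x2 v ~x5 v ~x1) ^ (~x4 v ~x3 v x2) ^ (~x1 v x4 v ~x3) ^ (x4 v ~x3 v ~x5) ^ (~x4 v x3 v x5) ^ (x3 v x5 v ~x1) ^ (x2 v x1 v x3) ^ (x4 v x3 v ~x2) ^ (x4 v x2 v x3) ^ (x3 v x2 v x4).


Each group enclosed in parentheses joined by ^ is one clause.
Counting the conjuncts: 11 clauses.

11


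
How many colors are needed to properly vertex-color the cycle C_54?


A cycle on an even number of vertices is bipartite: alternate two colors around the cycle.
Since 54 is even, two colors suffice, and at least two are needed because the graph has edges.
Chromatic number = 2.

2


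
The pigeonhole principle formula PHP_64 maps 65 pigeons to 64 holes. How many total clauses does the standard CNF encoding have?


The PHP encoding has two parts:
1) At-least-one-hole clauses: 65 (one per pigeon, each with 64 literals).
2) At-most-one-pigeon-per-hole clauses: 64 holes * C(65,2) = 64 * 2080 = 133120.
Total clauses = 65 + 133120 = 133185.

133185


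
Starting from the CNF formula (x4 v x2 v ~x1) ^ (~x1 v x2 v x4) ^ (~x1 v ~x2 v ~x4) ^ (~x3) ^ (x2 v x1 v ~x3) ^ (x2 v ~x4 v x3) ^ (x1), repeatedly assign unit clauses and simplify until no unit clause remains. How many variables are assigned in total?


Unit propagation repeatedly assigns the literal in any unit clause, then simplifies.
Assignments in order: x3 = F, x1 = T.
No further unit clauses remain.
Total variables assigned = 2.

2


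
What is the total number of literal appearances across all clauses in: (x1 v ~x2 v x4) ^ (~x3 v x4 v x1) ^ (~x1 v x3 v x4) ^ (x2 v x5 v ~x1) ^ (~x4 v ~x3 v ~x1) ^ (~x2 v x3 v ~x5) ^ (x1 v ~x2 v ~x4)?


Clause lengths: 3, 3, 3, 3, 3, 3, 3.
Sum = 3 + 3 + 3 + 3 + 3 + 3 + 3 = 21.

21


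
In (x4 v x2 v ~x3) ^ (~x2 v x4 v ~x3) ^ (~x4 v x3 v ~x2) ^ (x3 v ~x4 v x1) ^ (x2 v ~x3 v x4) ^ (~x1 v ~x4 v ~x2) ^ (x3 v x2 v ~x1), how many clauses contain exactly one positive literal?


A definite clause has exactly one positive literal.
Clause 1: 2 positive -> not definite
Clause 2: 1 positive -> definite
Clause 3: 1 positive -> definite
Clause 4: 2 positive -> not definite
Clause 5: 2 positive -> not definite
Clause 6: 0 positive -> not definite
Clause 7: 2 positive -> not definite
Definite clause count = 2.

2


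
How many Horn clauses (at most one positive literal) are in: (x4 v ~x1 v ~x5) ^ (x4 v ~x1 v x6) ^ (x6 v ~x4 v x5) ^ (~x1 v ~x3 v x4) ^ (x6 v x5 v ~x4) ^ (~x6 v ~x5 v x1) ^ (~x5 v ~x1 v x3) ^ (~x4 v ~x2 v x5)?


A Horn clause has at most one positive literal.
Clause 1: 1 positive lit(s) -> Horn
Clause 2: 2 positive lit(s) -> not Horn
Clause 3: 2 positive lit(s) -> not Horn
Clause 4: 1 positive lit(s) -> Horn
Clause 5: 2 positive lit(s) -> not Horn
Clause 6: 1 positive lit(s) -> Horn
Clause 7: 1 positive lit(s) -> Horn
Clause 8: 1 positive lit(s) -> Horn
Total Horn clauses = 5.

5


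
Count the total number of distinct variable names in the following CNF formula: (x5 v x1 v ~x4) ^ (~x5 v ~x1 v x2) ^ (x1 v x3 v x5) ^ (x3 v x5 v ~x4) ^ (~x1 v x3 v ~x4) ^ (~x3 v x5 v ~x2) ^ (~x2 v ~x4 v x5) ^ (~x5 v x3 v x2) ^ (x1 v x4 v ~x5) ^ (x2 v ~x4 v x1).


Identify each distinct variable in the formula.
Variables found: x1, x2, x3, x4, x5.
Total distinct variables = 5.

5


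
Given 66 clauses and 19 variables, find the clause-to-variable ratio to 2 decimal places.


Clause-to-variable ratio = clauses / variables.
66 / 19 = 3.47.

3.47
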